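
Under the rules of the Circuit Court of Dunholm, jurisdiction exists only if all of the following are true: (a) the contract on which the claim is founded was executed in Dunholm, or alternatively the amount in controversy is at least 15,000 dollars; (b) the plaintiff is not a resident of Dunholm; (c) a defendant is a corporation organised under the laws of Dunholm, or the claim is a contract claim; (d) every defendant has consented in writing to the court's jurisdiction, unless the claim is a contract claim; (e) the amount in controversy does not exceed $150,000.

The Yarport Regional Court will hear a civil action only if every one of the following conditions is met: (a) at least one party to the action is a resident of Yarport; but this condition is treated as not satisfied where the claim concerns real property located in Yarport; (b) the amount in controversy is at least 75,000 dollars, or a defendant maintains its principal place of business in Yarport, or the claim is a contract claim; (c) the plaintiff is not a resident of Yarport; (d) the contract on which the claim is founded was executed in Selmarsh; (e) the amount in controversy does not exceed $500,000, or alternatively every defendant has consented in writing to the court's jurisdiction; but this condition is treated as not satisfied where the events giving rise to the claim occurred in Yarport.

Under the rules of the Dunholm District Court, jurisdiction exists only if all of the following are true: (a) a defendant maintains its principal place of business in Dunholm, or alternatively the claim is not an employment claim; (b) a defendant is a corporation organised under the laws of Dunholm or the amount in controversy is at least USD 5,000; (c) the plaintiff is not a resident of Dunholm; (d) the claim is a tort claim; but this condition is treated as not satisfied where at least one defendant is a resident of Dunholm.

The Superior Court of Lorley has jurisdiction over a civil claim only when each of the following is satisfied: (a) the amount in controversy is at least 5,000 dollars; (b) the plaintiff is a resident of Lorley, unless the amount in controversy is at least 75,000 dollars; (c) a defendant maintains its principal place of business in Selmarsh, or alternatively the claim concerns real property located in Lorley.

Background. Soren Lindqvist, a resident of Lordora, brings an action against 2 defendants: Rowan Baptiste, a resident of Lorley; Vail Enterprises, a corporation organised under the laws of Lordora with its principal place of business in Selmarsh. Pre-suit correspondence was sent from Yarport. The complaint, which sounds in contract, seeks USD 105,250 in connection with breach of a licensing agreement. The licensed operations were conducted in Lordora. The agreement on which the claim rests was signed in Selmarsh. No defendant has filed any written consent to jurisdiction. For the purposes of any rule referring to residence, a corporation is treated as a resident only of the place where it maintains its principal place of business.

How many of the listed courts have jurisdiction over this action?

The Circuit Court of Dunholm:
  (a) The amount in controversy is $105,250, which meets the $15,000 floor, so this disjunct is met. Met.
  (b) The plaintiff resides in Lordora, which is not Dunholm. Condition met.
  (c) The claim is a contract claim — that alternative is enough. Condition met.
  (d) No such written consent has been filed. But the claim is a contract claim, and the 'unless' clause therefore excuses the requirement. Condition met.
  (e) The amount in controversy is $105,250, within the 150,000 dollars ceiling. Met.
  → Jurisdiction lies.
The Yarport Regional Court:
  (a) No party resides in Yarport. Not satisfied.
  (b) The amount in controversy is 105,250 dollars, which meets the 75,000 dollars floor, so one alternative holds. Condition met.
  (c) The plaintiff resides in Lordora, which is not Yarport. Condition met.
  (d) The contract was executed in Selmarsh. Satisfied.
  (e) The amount in controversy is $105,250, within the 500,000 dollars ceiling, which satisfies one of the alternatives. And the carve-out is inapplicable — the operative events occurred in Lordora, not Yarport. Met.
  → The court lacks jurisdiction.
The Dunholm District Court:
  (a) The claim is a contract claim, not an employment claim — that alternative is enough. Met.
  (b) The amount in controversy is 105,250 dollars, which meets the $5,000 floor — that alternative is enough. Condition met.
  (c) The plaintiff resides in Lordora, which is not Dunholm. Met.
  (d) The claim is a contract claim, not a tort claim. Not satisfied.
  → At least one condition fails; no jurisdiction.
The Superior Court of Lorley:
  (a) The amount in controversy is 105,250 dollars, which meets the $5,000 floor. Condition met.
  (b) The plaintiff resides in Lordora, not Lorley. However, the amount in controversy is 105,250 dollars, which meets the $75,000 floor, so the 'unless' proviso supplies this condition. Satisfied.
  (c) Vail Enterprises has its principal place of business in Selmarsh — that alternative is enough. Met.
  → All conditions met; jurisdiction exists.
Courts with jurisdiction: the Circuit Court of Dunholm, the Superior Court of Lorley — 2 in total.

2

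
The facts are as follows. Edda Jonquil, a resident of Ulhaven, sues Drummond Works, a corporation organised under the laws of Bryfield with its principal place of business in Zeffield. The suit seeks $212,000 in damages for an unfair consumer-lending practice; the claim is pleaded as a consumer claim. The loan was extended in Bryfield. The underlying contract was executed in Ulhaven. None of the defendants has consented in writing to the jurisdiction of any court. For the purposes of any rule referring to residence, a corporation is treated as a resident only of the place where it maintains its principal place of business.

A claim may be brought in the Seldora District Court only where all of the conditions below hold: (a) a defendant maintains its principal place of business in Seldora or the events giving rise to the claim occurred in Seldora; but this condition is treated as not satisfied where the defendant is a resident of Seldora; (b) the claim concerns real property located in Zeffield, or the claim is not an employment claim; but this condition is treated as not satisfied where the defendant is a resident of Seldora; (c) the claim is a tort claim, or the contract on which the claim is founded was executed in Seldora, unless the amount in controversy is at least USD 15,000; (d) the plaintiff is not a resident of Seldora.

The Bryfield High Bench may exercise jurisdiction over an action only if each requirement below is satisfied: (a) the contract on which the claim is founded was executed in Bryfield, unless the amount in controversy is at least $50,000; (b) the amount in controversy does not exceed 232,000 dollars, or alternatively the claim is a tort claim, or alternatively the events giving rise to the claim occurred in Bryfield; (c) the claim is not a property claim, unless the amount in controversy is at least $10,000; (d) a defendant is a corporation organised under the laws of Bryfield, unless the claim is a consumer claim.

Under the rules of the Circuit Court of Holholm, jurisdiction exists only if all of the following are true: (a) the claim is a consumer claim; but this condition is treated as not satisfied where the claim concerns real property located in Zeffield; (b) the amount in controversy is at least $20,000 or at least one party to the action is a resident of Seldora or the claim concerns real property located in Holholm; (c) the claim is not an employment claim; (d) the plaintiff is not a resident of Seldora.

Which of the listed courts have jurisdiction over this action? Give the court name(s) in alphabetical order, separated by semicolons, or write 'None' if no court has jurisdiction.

the Bryfield High Bench; the Circuit Court of Holholm

The Seldora District Court:
  (a) The corporate defendant(s) have their principal place of business in Zeffield, not Seldora; the operative events occurred in Bryfield, not Seldora — none of the alternatives is met. Not met.
  (b) The claim is a consumer claim, not an employment claim, which satisfies one of the alternatives. The exception is not triggered, since the defendant resides in Zeffield, not Seldora. Satisfied.
  (c) The claim is a consumer claim, not a tort claim; the contract was executed in Ulhaven, not Seldora — no alternative holds. The proviso rescues it, though: the amount in controversy is 212,000 dollars, which meets the USD 15,000 floor. Satisfied.
  (d) The plaintiff resides in Ulhaven, which is not Seldora. Satisfied.
  → No jurisdiction.
The Bryfield High Bench:
  (a) The contract was executed in Ulhaven, not Bryfield. But the amount in controversy is 212,000 dollars, which meets the 50,000 dollars floor, and the 'unless' clause therefore excuses the requirement. Satisfied.
  (b) The amount in controversy is $212,000, within the 232,000 dollars ceiling, so one alternative holds. Satisfied.
  (c) The claim is a consumer claim, not a property claim. Condition met.
  (d) Drummond Works is organised under the laws of Bryfield. Met.
  → Jurisdiction lies.
The Circuit Court of Holholm:
  (a) The claim is a consumer claim. The exception is not triggered, since the claim does not concern real property. Condition met.
  (b) The amount in controversy is 212,000 dollars, which meets the 20,000 dollars floor, so one alternative holds. Condition met.
  (c) The claim is a consumer claim, not an employment claim. Condition met.
  (d) The plaintiff resides in Ulhaven, which is not Seldora. Met.
  → All conditions met; jurisdiction exists.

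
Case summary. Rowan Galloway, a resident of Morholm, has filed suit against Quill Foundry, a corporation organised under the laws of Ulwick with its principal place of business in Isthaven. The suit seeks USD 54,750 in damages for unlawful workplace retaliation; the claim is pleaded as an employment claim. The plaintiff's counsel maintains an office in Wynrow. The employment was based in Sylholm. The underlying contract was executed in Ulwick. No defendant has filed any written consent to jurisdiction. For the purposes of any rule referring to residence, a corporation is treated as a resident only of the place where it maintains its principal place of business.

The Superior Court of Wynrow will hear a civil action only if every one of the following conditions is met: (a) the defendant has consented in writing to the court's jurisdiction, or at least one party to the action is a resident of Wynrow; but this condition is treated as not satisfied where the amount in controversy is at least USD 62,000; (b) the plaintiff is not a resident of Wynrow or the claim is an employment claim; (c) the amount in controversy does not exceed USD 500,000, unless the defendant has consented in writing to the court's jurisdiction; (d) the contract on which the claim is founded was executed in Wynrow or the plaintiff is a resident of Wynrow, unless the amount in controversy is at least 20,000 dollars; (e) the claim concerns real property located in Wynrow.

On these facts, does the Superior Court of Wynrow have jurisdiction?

The Superior Court of Wynrow:
  (a) No such written consent has been filed; no party resides in Wynrow — none of the alternatives is met. Not met.
  (b) The plaintiff resides in Morholm, which is not Wynrow — that alternative is enough. Condition met.
  (c) The amount in controversy is 54,750 dollars, within the 500,000 dollars ceiling. Condition met.
  (d) The contract was executed in Ulwick, not Wynrow; the plaintiff resides in Morholm, not Wynrow — no alternative holds. But the amount in controversy is 54,750 dollars, which meets the $20,000 floor, and the 'unless' clause therefore excuses the requirement. Met.
  (e) The claim does not concern real property. Not met.
  → Not every requirement is met — no jurisdiction.

No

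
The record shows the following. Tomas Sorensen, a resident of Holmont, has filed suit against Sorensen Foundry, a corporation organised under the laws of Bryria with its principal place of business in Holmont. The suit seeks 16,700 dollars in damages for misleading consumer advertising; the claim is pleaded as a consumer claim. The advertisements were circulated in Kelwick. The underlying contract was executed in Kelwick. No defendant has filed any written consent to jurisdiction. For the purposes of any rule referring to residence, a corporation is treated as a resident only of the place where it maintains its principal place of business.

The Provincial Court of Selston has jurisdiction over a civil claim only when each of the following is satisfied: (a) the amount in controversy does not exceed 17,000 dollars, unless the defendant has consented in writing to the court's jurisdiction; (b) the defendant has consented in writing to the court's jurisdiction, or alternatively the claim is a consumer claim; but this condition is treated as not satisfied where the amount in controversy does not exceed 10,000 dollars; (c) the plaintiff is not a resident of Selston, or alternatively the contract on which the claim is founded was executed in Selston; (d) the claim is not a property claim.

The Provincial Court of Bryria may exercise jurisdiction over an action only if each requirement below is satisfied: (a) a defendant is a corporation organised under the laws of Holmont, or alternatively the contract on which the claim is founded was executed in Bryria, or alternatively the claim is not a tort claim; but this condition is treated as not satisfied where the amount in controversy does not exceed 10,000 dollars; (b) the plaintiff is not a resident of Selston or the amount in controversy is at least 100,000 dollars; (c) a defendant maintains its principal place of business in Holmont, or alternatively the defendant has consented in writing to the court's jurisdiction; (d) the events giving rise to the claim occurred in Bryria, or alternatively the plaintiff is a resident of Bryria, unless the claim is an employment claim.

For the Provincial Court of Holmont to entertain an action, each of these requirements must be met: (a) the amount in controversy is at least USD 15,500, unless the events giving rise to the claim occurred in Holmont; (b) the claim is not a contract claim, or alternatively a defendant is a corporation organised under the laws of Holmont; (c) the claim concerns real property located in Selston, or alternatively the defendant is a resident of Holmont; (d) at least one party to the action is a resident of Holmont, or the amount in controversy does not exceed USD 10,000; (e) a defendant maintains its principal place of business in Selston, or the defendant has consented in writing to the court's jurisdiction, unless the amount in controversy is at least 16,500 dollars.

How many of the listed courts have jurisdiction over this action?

The Provincial Court of Selston:
  (a) The amount in controversy is $16,700, within the 17,000 dollars ceiling. Satisfied.
  (b) The claim is a consumer claim, so this disjunct is met. The carve-out does not apply: the amount in controversy is 16,700 dollars, above the USD 10,000 ceiling. Condition met.
  (c) The plaintiff resides in Holmont, which is not Selston — that alternative is enough. Satisfied.
  (d) The claim is a consumer claim, not a property claim. Satisfied.
  → The court has jurisdiction.
The Provincial Court of Bryria:
  (a) The claim is a consumer claim, not a tort claim, which satisfies one of the alternatives. The carve-out does not apply: the amount in controversy is 16,700 dollars, above the USD 10,000 ceiling. Satisfied.
  (b) The plaintiff resides in Holmont, which is not Selston, so one alternative holds. Satisfied.
  (c) Sorensen Foundry has its principal place of business in Holmont, which satisfies one of the alternatives. Condition met.
  (d) The operative events occurred in Kelwick, not Bryria; the plaintiff resides in Holmont, not Bryria — none of the alternatives is met. Nor does the 'unless' clause help: the claim is a consumer claim, not an employment claim. Not satisfied.
  → The court lacks jurisdiction.
The Provincial Court of Holmont:
  (a) The amount in controversy is $16,700, which meets the 15,500 dollars floor. Satisfied.
  (b) The claim is a consumer claim, not a contract claim, so this disjunct is met. Satisfied.
  (c) The defendant resides in Holmont, so this disjunct is met. Condition met.
  (d) Tomas Sorensen resides in Holmont, so this disjunct is met. Condition met.
  (e) The corporate defendant(s) have their principal place of business in Holmont, not Selston; no such written consent has been filed — every alternative fails. The proviso rescues it, though: the amount in controversy is USD 16,700, which meets the $16,500 floor. Met.
  → Jurisdiction lies.
Courts with jurisdiction: the Provincial Court of Selston, the Provincial Court of Holmont — 2 in total.

2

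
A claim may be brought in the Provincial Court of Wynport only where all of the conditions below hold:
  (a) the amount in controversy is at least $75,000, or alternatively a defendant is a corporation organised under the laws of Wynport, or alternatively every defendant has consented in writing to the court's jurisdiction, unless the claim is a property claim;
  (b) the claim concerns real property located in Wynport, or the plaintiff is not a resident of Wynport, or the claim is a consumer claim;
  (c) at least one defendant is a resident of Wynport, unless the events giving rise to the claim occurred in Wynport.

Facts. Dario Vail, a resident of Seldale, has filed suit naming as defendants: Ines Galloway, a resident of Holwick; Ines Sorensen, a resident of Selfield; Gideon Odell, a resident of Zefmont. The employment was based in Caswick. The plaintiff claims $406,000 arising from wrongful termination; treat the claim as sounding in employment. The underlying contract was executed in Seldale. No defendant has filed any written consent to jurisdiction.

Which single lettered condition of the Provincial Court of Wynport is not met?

(c)

The Provincial Court of Wynport:
  (a) The amount in controversy is USD 406,000, which meets the $75,000 floor, so this disjunct is met. Met.
  (b) The plaintiff resides in Seldale, which is not Wynport, so one alternative holds. Met.
  (c) No defendant resides in Wynport (they reside in Holwick, Selfield, Zefmont). And the operative events occurred in Caswick, not Wynport, so the proviso does not save it. Not satisfied.
Only condition (c) fails.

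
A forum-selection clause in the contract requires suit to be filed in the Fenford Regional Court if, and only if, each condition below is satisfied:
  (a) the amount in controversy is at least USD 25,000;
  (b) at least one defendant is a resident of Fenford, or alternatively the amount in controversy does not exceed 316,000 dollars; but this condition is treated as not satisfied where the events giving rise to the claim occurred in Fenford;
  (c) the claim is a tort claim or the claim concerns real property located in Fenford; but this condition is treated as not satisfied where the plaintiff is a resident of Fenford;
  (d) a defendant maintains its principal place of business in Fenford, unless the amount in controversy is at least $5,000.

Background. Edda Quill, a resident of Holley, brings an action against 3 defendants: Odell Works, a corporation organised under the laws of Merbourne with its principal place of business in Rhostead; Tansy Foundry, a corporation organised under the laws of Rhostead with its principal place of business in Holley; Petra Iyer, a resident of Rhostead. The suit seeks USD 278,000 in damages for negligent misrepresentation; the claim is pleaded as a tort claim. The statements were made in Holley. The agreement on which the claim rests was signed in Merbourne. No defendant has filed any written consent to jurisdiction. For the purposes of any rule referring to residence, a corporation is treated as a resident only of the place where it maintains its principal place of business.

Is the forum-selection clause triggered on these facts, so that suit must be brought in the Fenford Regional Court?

Yes

The Fenford Regional Court:
  (a) The amount in controversy is USD 278,000, which meets the $25,000 floor. Condition met.
  (b) The amount in controversy is $278,000, within the 316,000 dollars ceiling, so this disjunct is met. And the carve-out is inapplicable — the operative events occurred in Holley, not Fenford. Satisfied.
  (c) The claim is a tort claim, so one alternative holds. And the carve-out is inapplicable — the plaintiff resides in Holley, not Fenford. Condition met.
  (d) The corporate defendant(s) have their principal place of business in Holley, Rhostead, not Fenford. But the amount in controversy is 278,000 dollars, which meets the $5,000 floor, and the 'unless' clause therefore excuses the requirement. Condition met.
  → Forum clause is triggered.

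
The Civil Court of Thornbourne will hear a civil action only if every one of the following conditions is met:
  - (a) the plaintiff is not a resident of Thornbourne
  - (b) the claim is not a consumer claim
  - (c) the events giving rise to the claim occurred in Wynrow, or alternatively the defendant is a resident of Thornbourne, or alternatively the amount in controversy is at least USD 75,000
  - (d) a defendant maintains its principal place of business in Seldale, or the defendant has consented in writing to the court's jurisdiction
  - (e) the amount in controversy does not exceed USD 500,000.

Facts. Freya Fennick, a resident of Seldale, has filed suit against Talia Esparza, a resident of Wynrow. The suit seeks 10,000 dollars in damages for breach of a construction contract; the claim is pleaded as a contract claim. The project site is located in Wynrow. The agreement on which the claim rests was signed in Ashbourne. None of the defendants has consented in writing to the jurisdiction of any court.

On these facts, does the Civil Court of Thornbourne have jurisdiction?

No

The Civil Court of Thornbourne:
  (a) The plaintiff resides in Seldale, which is not Thornbourne. Met.
  (b) The claim is a contract claim, not a consumer claim. Satisfied.
  (c) The operative events occurred in Wynrow, so this disjunct is met. Condition met.
  (d) No defendant is a corporation; no such written consent has been filed — every alternative fails. Fails.
  (e) The amount in controversy is $10,000, within the 500,000 dollars ceiling. Met.
  → Not every requirement is met — no jurisdiction.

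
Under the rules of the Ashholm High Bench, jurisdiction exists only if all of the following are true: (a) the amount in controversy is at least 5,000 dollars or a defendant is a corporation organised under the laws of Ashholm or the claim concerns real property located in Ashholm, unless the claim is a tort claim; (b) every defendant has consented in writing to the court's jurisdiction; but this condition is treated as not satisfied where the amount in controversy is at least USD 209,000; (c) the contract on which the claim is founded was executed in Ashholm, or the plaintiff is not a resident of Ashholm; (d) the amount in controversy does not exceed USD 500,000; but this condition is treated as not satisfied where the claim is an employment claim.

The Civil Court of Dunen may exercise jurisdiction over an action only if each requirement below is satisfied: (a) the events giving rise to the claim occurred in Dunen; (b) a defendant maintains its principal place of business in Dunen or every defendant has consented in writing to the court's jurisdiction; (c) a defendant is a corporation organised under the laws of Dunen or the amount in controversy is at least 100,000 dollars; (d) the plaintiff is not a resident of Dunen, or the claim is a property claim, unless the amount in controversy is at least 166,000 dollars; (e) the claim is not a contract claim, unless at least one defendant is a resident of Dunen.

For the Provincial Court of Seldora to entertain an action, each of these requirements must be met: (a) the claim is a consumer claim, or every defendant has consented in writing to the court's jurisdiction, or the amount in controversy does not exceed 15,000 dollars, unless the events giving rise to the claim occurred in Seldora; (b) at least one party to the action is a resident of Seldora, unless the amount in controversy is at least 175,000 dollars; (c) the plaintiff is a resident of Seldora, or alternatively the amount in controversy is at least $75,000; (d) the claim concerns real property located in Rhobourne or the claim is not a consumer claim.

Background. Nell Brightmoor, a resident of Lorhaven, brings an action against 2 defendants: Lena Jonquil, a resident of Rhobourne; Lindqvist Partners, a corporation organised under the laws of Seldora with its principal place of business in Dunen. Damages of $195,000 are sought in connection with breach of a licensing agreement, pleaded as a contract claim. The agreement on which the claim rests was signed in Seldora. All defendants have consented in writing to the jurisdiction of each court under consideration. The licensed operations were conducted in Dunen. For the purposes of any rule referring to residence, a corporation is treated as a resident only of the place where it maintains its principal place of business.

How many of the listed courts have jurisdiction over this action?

The Ashholm High Bench:
  (a) The amount in controversy is 195,000 dollars, which meets the $5,000 floor — that alternative is enough. Satisfied.
  (b) Every defendant has filed written consent. The carve-out does not apply: the amount in controversy is USD 195,000, below the $209,000 floor. Satisfied.
  (c) The plaintiff resides in Lorhaven, which is not Ashholm, which satisfies one of the alternatives. Met.
  (d) The amount in controversy is USD 195,000, within the $500,000 ceiling. The carve-out does not apply: the claim is a contract claim, not an employment claim. Met.
  → Every requirement is satisfied — jurisdiction.
The Civil Court of Dunen:
  (a) The operative events occurred in Dunen. Satisfied.
  (b) Lindqvist Partners has its principal place of business in Dunen, so this disjunct is met. Met.
  (c) The amount in controversy is $195,000, which meets the $100,000 floor, which satisfies one of the alternatives. Met.
  (d) The plaintiff resides in Lorhaven, which is not Dunen, so this disjunct is met. Met.
  (e) The claim is a contract claim. But Lindqvist Partners resides in Dunen, and the 'unless' clause therefore excuses the requirement. Satisfied.
  → Jurisdiction lies.
The Provincial Court of Seldora:
  (a) Every defendant has filed written consent — that alternative is enough. Met.
  (b) No party resides in Seldora. However, the amount in controversy is 195,000 dollars, which meets the 175,000 dollars floor, so the 'unless' proviso supplies this condition. Met.
  (c) The amount in controversy is $195,000, which meets the USD 75,000 floor, which satisfies one of the alternatives. Satisfied.
  (d) The claim is a contract claim, not a consumer claim, which satisfies one of the alternatives. Met.
  → Every requirement is satisfied — jurisdiction.
Courts with jurisdiction: the Ashholm High Bench, the Civil Court of Dunen, the Provincial Court of Seldora — 3 in total.

3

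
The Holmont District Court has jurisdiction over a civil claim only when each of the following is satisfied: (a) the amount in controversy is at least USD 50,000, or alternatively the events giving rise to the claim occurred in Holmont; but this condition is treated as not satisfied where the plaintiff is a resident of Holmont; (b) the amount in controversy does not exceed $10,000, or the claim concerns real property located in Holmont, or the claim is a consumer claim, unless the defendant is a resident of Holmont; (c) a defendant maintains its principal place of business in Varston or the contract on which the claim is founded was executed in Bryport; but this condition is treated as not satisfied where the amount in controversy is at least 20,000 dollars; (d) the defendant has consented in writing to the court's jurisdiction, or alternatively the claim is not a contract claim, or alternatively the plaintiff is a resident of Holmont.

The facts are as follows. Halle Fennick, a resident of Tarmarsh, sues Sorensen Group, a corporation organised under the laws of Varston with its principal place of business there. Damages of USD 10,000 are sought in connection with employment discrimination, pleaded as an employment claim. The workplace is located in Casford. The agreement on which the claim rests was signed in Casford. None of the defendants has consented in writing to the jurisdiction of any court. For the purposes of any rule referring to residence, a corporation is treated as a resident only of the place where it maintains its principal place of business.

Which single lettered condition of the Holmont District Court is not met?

The Holmont District Court:
  (a) The amount in controversy is $10,000, below the $50,000 floor; the operative events occurred in Casford, not Holmont — no alternative holds. Condition not met.
  (b) The amount in controversy is 10,000 dollars, within the USD 10,000 ceiling, so one alternative holds. Satisfied.
  (c) Sorensen Group has its principal place of business in Varston, so this disjunct is met. The exception is not triggered, since the amount in controversy is 10,000 dollars, below the 20,000 dollars floor. Met.
  (d) The claim is an employment claim, not a contract claim, which satisfies one of the alternatives. Met.
Only condition (a) fails.

(a)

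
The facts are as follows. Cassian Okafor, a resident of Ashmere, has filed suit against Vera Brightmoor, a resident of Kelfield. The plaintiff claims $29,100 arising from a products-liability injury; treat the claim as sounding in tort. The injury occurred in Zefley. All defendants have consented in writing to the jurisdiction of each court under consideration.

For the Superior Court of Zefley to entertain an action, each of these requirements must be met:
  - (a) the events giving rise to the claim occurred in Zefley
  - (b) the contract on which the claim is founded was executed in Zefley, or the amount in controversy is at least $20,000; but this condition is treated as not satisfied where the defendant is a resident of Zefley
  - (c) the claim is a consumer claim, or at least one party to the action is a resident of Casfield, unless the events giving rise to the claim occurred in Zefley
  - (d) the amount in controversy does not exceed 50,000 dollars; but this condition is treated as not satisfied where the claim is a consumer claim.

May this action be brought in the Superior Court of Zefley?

Yes

The Superior Court of Zefley:
  (a) The operative events occurred in Zefley. Condition met.
  (b) The amount in controversy is 29,100 dollars, which meets the $20,000 floor, so this disjunct is met. The carve-out does not apply: the defendant resides in Kelfield, not Zefley. Condition met.
  (c) The claim is a tort claim, not a consumer claim; no party resides in Casfield — none of the alternatives is met. But the operative events occurred in Zefley, and the 'unless' clause therefore excuses the requirement. Condition met.
  (d) The amount in controversy is $29,100, within the $50,000 ceiling. And the carve-out is inapplicable — the claim is a tort claim, not a consumer claim. Met.
  → Every requirement is satisfied — jurisdiction.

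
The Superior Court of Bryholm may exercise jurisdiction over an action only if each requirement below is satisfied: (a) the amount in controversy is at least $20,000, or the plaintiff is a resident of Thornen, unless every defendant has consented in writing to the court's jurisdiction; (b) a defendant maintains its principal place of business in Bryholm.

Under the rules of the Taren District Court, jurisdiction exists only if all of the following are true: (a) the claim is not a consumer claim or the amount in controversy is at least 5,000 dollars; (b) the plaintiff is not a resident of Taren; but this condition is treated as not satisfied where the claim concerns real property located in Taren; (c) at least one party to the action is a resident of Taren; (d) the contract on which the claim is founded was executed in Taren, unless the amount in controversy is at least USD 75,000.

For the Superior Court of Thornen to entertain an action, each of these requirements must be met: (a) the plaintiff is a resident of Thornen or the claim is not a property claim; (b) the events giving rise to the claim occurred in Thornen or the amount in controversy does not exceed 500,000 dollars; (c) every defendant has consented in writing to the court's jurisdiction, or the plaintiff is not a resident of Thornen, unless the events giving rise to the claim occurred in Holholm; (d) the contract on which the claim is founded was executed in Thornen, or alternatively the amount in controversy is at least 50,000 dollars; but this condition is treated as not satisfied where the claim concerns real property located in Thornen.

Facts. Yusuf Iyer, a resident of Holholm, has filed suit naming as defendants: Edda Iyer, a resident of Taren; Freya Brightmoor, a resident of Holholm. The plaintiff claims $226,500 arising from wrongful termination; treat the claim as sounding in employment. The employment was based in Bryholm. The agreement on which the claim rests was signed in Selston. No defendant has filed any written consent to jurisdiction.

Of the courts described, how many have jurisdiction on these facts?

2

The Superior Court of Bryholm:
  (a) The amount in controversy is $226,500, which meets the USD 20,000 floor, so one alternative holds. Satisfied.
  (b) No defendant is a corporation. Not satisfied.
  → At least one condition fails; no jurisdiction.
The Taren District Court:
  (a) The claim is an employment claim, not a consumer claim — that alternative is enough. Met.
  (b) The plaintiff resides in Holholm, which is not Taren. The carve-out does not apply: the claim does not concern real property. Condition met.
  (c) Edda Iyer resides in Taren. Met.
  (d) The contract was executed in Selston, not Taren. But the amount in controversy is 226,500 dollars, which meets the USD 75,000 floor, and the 'unless' clause therefore excuses the requirement. Satisfied.
  → Jurisdiction lies.
The Superior Court of Thornen:
  (a) The claim is an employment claim, not a property claim — that alternative is enough. Satisfied.
  (b) The amount in controversy is 226,500 dollars, within the 500,000 dollars ceiling, which satisfies one of the alternatives. Condition met.
  (c) The plaintiff resides in Holholm, which is not Thornen — that alternative is enough. Satisfied.
  (d) The amount in controversy is $226,500, which meets the $50,000 floor, so one alternative holds. The carve-out does not apply: the claim does not concern real property. Met.
  → The court has jurisdiction.
Courts with jurisdiction: the Taren District Court, the Superior Court of Thornen — 2 in total.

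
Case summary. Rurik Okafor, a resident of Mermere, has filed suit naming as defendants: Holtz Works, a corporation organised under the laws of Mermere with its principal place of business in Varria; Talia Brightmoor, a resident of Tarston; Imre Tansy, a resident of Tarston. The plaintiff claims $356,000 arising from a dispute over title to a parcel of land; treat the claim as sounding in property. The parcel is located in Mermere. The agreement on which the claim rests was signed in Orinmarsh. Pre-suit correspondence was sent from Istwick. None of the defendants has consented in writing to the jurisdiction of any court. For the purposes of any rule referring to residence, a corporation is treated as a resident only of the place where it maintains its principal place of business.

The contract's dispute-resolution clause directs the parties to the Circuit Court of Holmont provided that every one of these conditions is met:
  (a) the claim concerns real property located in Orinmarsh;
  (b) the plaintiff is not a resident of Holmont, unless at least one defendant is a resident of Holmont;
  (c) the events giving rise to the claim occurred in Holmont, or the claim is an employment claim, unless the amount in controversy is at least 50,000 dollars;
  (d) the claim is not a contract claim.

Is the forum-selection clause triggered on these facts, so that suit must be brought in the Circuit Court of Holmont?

No

The Circuit Court of Holmont:
  (a) The property lies in Mermere, not Orinmarsh. Condition not met.
  (b) The plaintiff resides in Mermere, which is not Holmont. Condition met.
  (c) The operative events occurred in Mermere, not Holmont; the claim is a property claim, not an employment claim — every alternative fails. The proviso rescues it, though: the amount in controversy is USD 356,000, which meets the $50,000 floor. Met.
  (d) The claim is a property claim, not a contract claim. Met.
  → The clause does not apply.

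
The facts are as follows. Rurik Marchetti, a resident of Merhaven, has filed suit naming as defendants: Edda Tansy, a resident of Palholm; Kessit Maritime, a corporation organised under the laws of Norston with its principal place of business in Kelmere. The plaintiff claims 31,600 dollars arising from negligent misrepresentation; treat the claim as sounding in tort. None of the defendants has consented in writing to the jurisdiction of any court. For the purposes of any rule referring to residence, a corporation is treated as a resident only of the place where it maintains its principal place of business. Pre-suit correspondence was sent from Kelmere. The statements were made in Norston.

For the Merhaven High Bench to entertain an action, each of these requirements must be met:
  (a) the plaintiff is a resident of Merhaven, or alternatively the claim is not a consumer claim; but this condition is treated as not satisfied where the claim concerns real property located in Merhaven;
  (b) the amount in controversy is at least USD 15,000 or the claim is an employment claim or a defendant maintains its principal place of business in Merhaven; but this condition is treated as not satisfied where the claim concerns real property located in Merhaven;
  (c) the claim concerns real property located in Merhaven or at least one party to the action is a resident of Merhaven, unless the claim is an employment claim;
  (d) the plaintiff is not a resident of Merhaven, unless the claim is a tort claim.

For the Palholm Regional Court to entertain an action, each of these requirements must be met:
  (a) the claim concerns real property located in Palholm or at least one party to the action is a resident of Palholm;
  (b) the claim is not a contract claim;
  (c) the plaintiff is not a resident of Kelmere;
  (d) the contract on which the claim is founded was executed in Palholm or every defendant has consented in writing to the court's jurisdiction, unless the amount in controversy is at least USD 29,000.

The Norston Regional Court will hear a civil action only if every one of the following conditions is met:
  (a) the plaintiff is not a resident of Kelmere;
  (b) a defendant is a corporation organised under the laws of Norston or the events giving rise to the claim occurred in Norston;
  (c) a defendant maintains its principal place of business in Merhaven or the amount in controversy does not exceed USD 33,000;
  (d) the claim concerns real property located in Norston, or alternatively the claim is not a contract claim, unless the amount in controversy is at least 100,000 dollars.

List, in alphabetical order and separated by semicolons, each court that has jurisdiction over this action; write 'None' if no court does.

The Merhaven High Bench:
  (a) The plaintiff resides in Merhaven, so one alternative holds. The carve-out does not apply: the claim does not concern real property. Met.
  (b) The amount in controversy is $31,600, which meets the $15,000 floor, so this disjunct is met. The carve-out does not apply: the claim does not concern real property. Condition met.
  (c) Rurik Marchetti resides in Merhaven, so one alternative holds. Met.
  (d) The plaintiff resides in Merhaven. But the claim is a tort claim, and the 'unless' clause therefore excuses the requirement. Met.
  → All conditions met; jurisdiction exists.
The Palholm Regional Court:
  (a) Edda Tansy resides in Palholm, so this disjunct is met. Condition met.
  (b) The claim is a tort claim, not a contract claim. Condition met.
  (c) The plaintiff resides in Merhaven, which is not Kelmere. Met.
  (d) No contract (and hence no place of execution) is alleged; no such written consent has been filed — no alternative holds. The proviso rescues it, though: the amount in controversy is 31,600 dollars, which meets the $29,000 floor. Met.
  → The court has jurisdiction.
The Norston Regional Court:
  (a) The plaintiff resides in Merhaven, which is not Kelmere. Met.
  (b) Kessit Maritime is organised under the laws of Norston, which satisfies one of the alternatives. Condition met.
  (c) The amount in controversy is $31,600, within the $33,000 ceiling, so this disjunct is met. Condition met.
  (d) The claim is a tort claim, not a contract claim — that alternative is enough. Condition met.
  → All conditions met; jurisdiction exists.

the Merhaven High Bench; the Norston Regional Court; the Palholm Regional Court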